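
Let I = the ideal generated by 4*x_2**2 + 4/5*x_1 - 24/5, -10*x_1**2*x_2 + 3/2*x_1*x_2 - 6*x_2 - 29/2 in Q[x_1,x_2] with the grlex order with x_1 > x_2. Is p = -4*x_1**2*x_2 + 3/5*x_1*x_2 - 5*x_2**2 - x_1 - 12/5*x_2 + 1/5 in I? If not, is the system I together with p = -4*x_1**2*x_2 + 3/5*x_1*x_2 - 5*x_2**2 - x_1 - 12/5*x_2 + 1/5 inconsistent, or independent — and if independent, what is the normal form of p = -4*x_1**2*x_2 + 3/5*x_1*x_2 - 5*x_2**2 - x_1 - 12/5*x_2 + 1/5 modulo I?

First compute the reduced Gröbner basis of I by Buchberger's algorithm.
f_1 = 4*x_2**2 + 4/5*x_1 - 24/5, LT = x_2**2.
f_2 = -10*x_1**2*x_2 + 3/2*x_1*x_2 - 6*x_2 - 29/2, LT = x_1**2*x_2.

S(f_1,f_2): lcm = x_1**2*x_2**2. S = 1/5*x_1**3 + 3/20*x_1*x_2**2 - 6/5*x_1**2 - 3/5*x_2**2 - 29/20*x_2.
  leading term x_1**3: no divisor's leading term divides it; move 1/5*x_1**3 to the remainder.
  leading term x_1*x_2**2: subtract (3/80*x_1)·f_1 from 3/20*x_1*x_2**2 - 6/5*x_1**2 - 3/5*x_2**2 - 29/20*x_2 → -123/100*x_1**2 - 3/5*x_2**2 + 9/50*x_1 - 29/20*x_2
  leading term x_1**2: no divisor's leading term divides it; move -123/100*x_1**2 to the remainder.
  leading term x_2**2: subtract (-3/20)·f_1 from -3/5*x_2**2 + 9/50*x_1 - 29/20*x_2 → 3/10*x_1 - 29/20*x_2 - 18/25
  leading term x_1: no divisor's leading term divides it; move 3/10*x_1 to the remainder.
  leading term x_2: no divisor's leading term divides it; move -29/20*x_2 to the remainder.
  leading term 1: no divisor's leading term divides it; move -18/25 to the remainder.
  remainder 1/5*x_1**3 - 123/100*x_1**2 + 3/10*x_1 - 29/20*x_2 - 18/25 ≠ 0; add h_3 = 1/5*x_1**3 - 123/100*x_1**2 + 3/10*x_1 - 29/20*x_2 - 18/25 to the basis.

The other S-polynomials (S(f_1,h_3), S(f_2,h_3)) all reduce to 0 modulo the current basis, so we have a Gröbner basis.
Inter-reduce: drop elements whose leading term is divisible by another's, tail-reduce, and make monic.
Reduced Gröbner basis: {x_1**3 - 123/20*x_1**2 + 3/2*x_1 - 29/4*x_2 - 18/5, x_1**2*x_2 - 3/20*x_1*x_2 + 3/5*x_2 + 29/20, x_2**2 + 1/5*x_1 - 6/5}.
Label its elements g_1 = x_1**3 - 123/20*x_1**2 + 3/2*x_1 - 29/4*x_2 - 18/5, g_2 = x_1**2*x_2 - 3/20*x_1*x_2 + 3/5*x_2 + 29/20, g_3 = x_2**2 + 1/5*x_1 - 6/5.

Reduce p = -4*x_1**2*x_2 + 3/5*x_1*x_2 - 5*x_2**2 - x_1 - 12/5*x_2 + 1/5 modulo G:
  leading term x_1**2*x_2: subtract (-4)·g_2 from -4*x_1**2*x_2 + 3/5*x_1*x_2 - 5*x_2**2 - x_1 - 12/5*x_2 + 1/5 → -5*x_2**2 - x_1 + 6
  leading term x_2**2: subtract (-5)·g_3 from -5*x_2**2 - x_1 + 6 → 0
  normal form = 0.
Since the normal form is 0, p ∈ I.

-4*x_1**2*x_2 + 3/5*x_1*x_2 - 5*x_2**2 - x_1 - 12/5*x_2 + 1/5 lies in I (it reduces to 0).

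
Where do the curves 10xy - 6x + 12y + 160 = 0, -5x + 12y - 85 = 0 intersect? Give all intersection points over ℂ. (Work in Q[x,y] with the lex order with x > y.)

Compute a lex Gröbner basis by Buchberger's algorithm.
f_1 = 10xy - 6x + 12y + 160, LT = xy.
f_2 = -5x + 12y - 85, LT = x.

S(f_1,f_2): lcm = xy. S = -3/5x + 12/5y^2 - 79/5y + 16.
  leading term x: subtract (3/25)·f_2 from -3/5x + 12/5y^2 - 79/5y + 16 → 12/5y^2 - 431/25y + 131/5
  leading term y^2: no divisor's leading term divides it; move 12/5y^2 to the remainder.
  leading term y: no divisor's leading term divides it; move -431/25y to the remainder.
  leading term 1: no divisor's leading term divides it; move 131/5 to the remainder.
  remainder 12/5y^2 - 431/25y + 131/5 ≠ 0; add h_3 = 12/5y^2 - 431/25y + 131/5 to the basis.

S(f_1,h_3): lcm = xy^2. S = 79/12xy - 131/12x + 6/5y^2 + 16y.
  leading term xy: subtract (79/120)·f_1 from 79/12xy - 131/12x + 6/5y^2 + 16y → -209/30x + 6/5y^2 + 81/10y - 316/3
  leading term x: subtract (209/150)·f_2 from -209/30x + 6/5y^2 + 81/10y - 316/3 → 6/5y^2 - 431/50y + 131/10
  leading term y^2: subtract (1/2)·h_3 from 6/5y^2 - 431/50y + 131/10 → 0
  remainder 0.

S(f_2,h_3): leading monomials are coprime, so the S-polynomial reduces to 0 (Buchberger's first criterion).
Every S-polynomial of the final basis reduces to 0, so we have a Gröbner basis.
Inter-reduce: drop elements whose leading term is divisible by another's, tail-reduce, and make monic.
Reduced Gröbner basis: {x - 12/5y + 17, y^2 - 431/60y + 131/12}.

The lex basis is triangular: the last element involves only y. Solving y^2 - 431/60y + 131/12 = 0 gives y ∈ {131/60, 5}; substituting each value into the earlier elements determines the remaining variables.
  y = 131/60: the earlier basis element becomes x + 294/25 = 0, giving x = -294/25 — point (-294/25, 131/60).
  y = 5: the earlier basis element becomes x + 5 = 0, giving x = -5 — point (-5, 5).

{(-294/25, 131/60), (-5, 5)}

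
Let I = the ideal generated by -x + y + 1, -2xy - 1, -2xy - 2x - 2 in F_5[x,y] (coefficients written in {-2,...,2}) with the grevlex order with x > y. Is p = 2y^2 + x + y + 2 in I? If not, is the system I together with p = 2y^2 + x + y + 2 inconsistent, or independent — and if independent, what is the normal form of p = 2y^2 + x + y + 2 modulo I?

Adjoining 2y^2 + x + y + 2 makes the ideal the whole ring: the system is inconsistent.

First compute the reduced Gröbner basis of I by Buchberger's algorithm.
f_1 = -x + y + 1, LT = x.
f_2 = -2xy - 1, LT = xy.
f_3 = -2xy - 2x - 2, LT = xy.

S(f_1,f_2): lcm = xy. S = -y^2 - y + 2.
  leading term y^2: no divisor's leading term divides it; move -y^2 to the remainder.
  leading term y: no divisor's leading term divides it; move -y to the remainder.
  leading term 1: no divisor's leading term divides it; move 2 to the remainder.
  remainder -y^2 - y + 2 ≠ 0; add h_4 = -y^2 - y + 2 to the basis.

S(f_1,f_3): lcm = xy. S = -y^2 - x - y - 1.
  leading term y^2: subtract (1)·h_4 from -y^2 - x - y - 1 → -x + 2
  leading term x: subtract (1)·f_1 from -x + 2 → -y + 1
  leading term y: no divisor's leading term divides it; move -y to the remainder.
  leading term 1: no divisor's leading term divides it; move 1 to the remainder.
  remainder -y + 1 ≠ 0; add h_5 = -y + 1 to the basis.

The other S-polynomials (S(f_2,f_3), S(f_1,h_4), S(f_2,h_4), S(f_3,h_4), S(f_1,h_5), S(f_2,h_5), S(f_3,h_5), S(h_4,h_5)) all reduce to 0 modulo the current basis, so we have a Gröbner basis.
Inter-reduce: drop elements whose leading term is divisible by another's, tail-reduce, and make monic.
Reduced Gröbner basis: {x - 2, y - 1}.
Label its elements g_1 = x - 2, g_2 = y - 1.

Reduce p = 2y^2 + x + y + 2 modulo G:
  leading term y^2: subtract (2y)·g_2 from 2y^2 + x + y + 2 → x - 2y + 2
  leading term x: subtract (1)·g_1 from x - 2y + 2 → -2y - 1
  leading term y: subtract (-2)·g_2 from -2y - 1 → 2
  leading term 1: no divisor's leading term divides it; move 2 to the remainder.
  normal form = 2.
The normal form is nonzero, so p ∉ I. Since p minus its normal form lies in I, I + (p) = I + (r) where r = 2; decide whether this ideal is the whole ring.
Here r = 2 is a nonzero constant, hence a unit: 1 ∈ I + (p), the Gröbner basis of I + (p) is {1}, and the enlarged system has no common solution — adjoining p is inconsistent.

The remainder on division by a Gröbner basis is unique — it is the normal form.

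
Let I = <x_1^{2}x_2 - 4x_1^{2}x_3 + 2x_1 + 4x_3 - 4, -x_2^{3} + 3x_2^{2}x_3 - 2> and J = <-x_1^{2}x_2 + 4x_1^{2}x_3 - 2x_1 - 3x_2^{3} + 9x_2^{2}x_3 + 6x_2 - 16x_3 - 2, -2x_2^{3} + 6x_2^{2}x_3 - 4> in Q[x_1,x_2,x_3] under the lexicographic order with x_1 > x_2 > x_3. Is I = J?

Since reduced Gröbner bases are canonical representatives of ideals under a given ordering, it suffices to compute and compare them.
Buchberger on the first generating set:
f_1 = x_1^{2}x_2 - 4x_1^{2}x_3 + 2x_1 + 4x_3 - 4, LT = x_1^{2}x_2.
f_2 = -x_2^{3} + 3x_2^{2}x_3 - 2, LT = x_2^{3}.

S(f_1,f_2): lcm = x_1^{2}x_2^{3}. S = -x_1^{2}x_2^{2}x_3 - 2x_1^{2} + 2x_1x_2^{2} + 4x_2^{2}x_3 - 4x_2^{2}.
  reduce S modulo (f_1, f_2):
  remainder -16x_1^{2}x_3^{3} - 2x_1^{2} + 2x_1x_2^{2} + 2x_1x_2x_3 + 8x_1x_3^{2} + 4x_2^{2}x_3 - 4x_2^{2} + 4x_2x_3^{2} - 4x_2x_3 + 16x_3^{3} - 16x_3^{2} ≠ 0; add g_3 = -16x_1^{2}x_3^{3} - 2x_1^{2} + 2x_1x_2^{2} + 2x_1x_2x_3 + 8x_1x_3^{2} + 4x_2^{2}x_3 - 4x_2^{2} + 4x_2x_3^{2} - 4x_2x_3 + 16x_3^{3} - 16x_3^{2} to the basis.

The other S-polynomials (S(f_1,g_3), S(f_2,g_3)) all reduce to 0 modulo the current basis, so we have a Gröbner basis.
Inter-reduce: drop elements whose leading term is divisible by another's, tail-reduce, and make monic.
Reduced Gröbner basis: {x_1^{2}x_2 - 4x_1^{2}x_3 + 2x_1 + 4x_3 - 4, x_1^{2}x_3^{3} + \tfrac{1}{8}x_1^{2} - \tfrac{1}{8}x_1x_2^{2} - \tfrac{1}{8}x_1x_2x_3 - \tfrac{1}{2}x_1x_3^{2} - \tfrac{1}{4}x_2^{2}x_3 + \tfrac{1}{4}x_2^{2} - \tfrac{1}{4}x_2x_3^{2} + \tfrac{1}{4}x_2x_3 - x_3^{3} + x_3^{2}, x_2^{3} - 3x_2^{2}x_3 + 2}.

Buchberger on the second generating set:
h_1 = -x_1^{2}x_2 + 4x_1^{2}x_3 - 2x_1 - 3x_2^{3} + 9x_2^{2}x_3 + 6x_2 - 16x_3 - 2, LT = x_1^{2}x_2.
h_2 = -2x_2^{3} + 6x_2^{2}x_3 - 4, LT = x_2^{3}.

S(h_1,h_2): lcm = x_1^{2}x_2^{3}. S = -x_1^{2}x_2^{2}x_3 - 2x_1^{2} + 2x_1x_2^{2} + 3x_2^{5} - 9x_2^{4}x_3 - 6x_2^{3} + 16x_2^{2}x_3 + 2x_2^{2}.
  reduce S modulo (h_1, h_2):
  remainder -16x_1^{2}x_3^{3} - 2x_1^{2} + 2x_1x_2^{2} + 2x_1x_2x_3 + 8x_1x_3^{2} - 8x_2^{2}x_3 - 4x_2^{2} - 8x_2x_3^{2} - 4x_2x_3 + 64x_3^{3} - 16x_3^{2} + 12 ≠ 0; add k_3 = -16x_1^{2}x_3^{3} - 2x_1^{2} + 2x_1x_2^{2} + 2x_1x_2x_3 + 8x_1x_3^{2} - 8x_2^{2}x_3 - 4x_2^{2} - 8x_2x_3^{2} - 4x_2x_3 + 64x_3^{3} - 16x_3^{2} + 12 to the basis.

The other S-polynomials (S(h_1,k_3), S(h_2,k_3)) all reduce to 0 modulo the current basis, so we have a Gröbner basis.
Inter-reduce: drop elements whose leading term is divisible by another's, tail-reduce, and make monic.
Reduced Gröbner basis: {x_1^{2}x_2 - 4x_1^{2}x_3 + 2x_1 - 6x_2 + 16x_3 - 4, x_1^{2}x_3^{3} + \tfrac{1}{8}x_1^{2} - \tfrac{1}{8}x_1x_2^{2} - \tfrac{1}{8}x_1x_2x_3 - \tfrac{1}{2}x_1x_3^{2} + \tfrac{1}{2}x_2^{2}x_3 + \tfrac{1}{4}x_2^{2} + \tfrac{1}{2}x_2x_3^{2} + \tfrac{1}{4}x_2x_3 - 4x_3^{3} + x_3^{2} - \tfrac{3}{4}, x_2^{3} - 3x_2^{2}x_3 + 2}.

The bases are distinct; the ideals are different.
The same test decides containment: I ⊆ J iff every generator of I reduces to 0 modulo a Gröbner basis of J.

No, the ideals differ.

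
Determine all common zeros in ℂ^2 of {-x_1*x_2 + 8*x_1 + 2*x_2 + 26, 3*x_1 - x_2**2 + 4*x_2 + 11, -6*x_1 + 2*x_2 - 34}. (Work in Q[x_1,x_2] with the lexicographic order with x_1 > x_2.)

{(-5, 2)}

Compute a lex Gröbner basis by Buchberger's algorithm.
f_1 = -x_1*x_2 + 8*x_1 + 2*x_2 + 26, LT = x_1*x_2.
f_2 = 3*x_1 - x_2**2 + 4*x_2 + 11, LT = x_1.
f_3 = -6*x_1 + 2*x_2 - 34, LT = x_1.

S(f_1,f_2): lcm = x_1*x_2. S = -8*x_1 + 1/3*x_2**3 - 4/3*x_2**2 - 17/3*x_2 - 26.
  leading term x_1: subtract (-8/3)·f_2 from -8*x_1 + 1/3*x_2**3 - 4/3*x_2**2 - 17/3*x_2 - 26 → 1/3*x_2**3 - 4*x_2**2 + 5*x_2 + 10/3
  leading term x_2**3: no divisor's leading term divides it; move 1/3*x_2**3 to the remainder.
  leading term x_2**2: no divisor's leading term divides it; move -4*x_2**2 to the remainder.
  leading term x_2: no divisor's leading term divides it; move 5*x_2 to the remainder.
  leading term 1: no divisor's leading term divides it; move 10/3 to the remainder.
  remainder 1/3*x_2**3 - 4*x_2**2 + 5*x_2 + 10/3 ≠ 0; add h_4 = 1/3*x_2**3 - 4*x_2**2 + 5*x_2 + 10/3 to the basis.

S(f_1,f_3): lcm = x_1*x_2. S = -8*x_1 + 1/3*x_2**2 - 23/3*x_2 - 26.
  leading term x_1: subtract (-8/3)·f_2 from -8*x_1 + 1/3*x_2**2 - 23/3*x_2 - 26 → -7/3*x_2**2 + 3*x_2 + 10/3
  leading term x_2**2: no divisor's leading term divides it; move -7/3*x_2**2 to the remainder.
  leading term x_2: no divisor's leading term divides it; move 3*x_2 to the remainder.
  leading term 1: no divisor's leading term divides it; move 10/3 to the remainder.
  remainder -7/3*x_2**2 + 3*x_2 + 10/3 ≠ 0; add h_5 = -7/3*x_2**2 + 3*x_2 + 10/3 to the basis.

S(f_2,f_3): lcm = x_1. S = -1/3*x_2**2 + 5/3*x_2 - 2.
  leading term x_2**2: subtract (1/7)·h_5 from -1/3*x_2**2 + 5/3*x_2 - 2 → 26/21*x_2 - 52/21
  leading term x_2: no divisor's leading term divides it; move 26/21*x_2 to the remainder.
  leading term 1: no divisor's leading term divides it; move -52/21 to the remainder.
  remainder 26/21*x_2 - 52/21 ≠ 0; add h_6 = 26/21*x_2 - 52/21 to the basis.

The other S-polynomials (S(f_1,h_4), S(f_2,h_4), S(f_3,h_4), S(f_1,h_5), S(f_2,h_5), S(f_3,h_5), S(h_4,h_5), S(f_1,h_6), S(f_2,h_6), S(f_3,h_6), S(h_4,h_6), S(h_5,h_6)) all reduce to 0 modulo the current basis, so we have a Gröbner basis.
Inter-reduce: drop elements whose leading term is divisible by another's, tail-reduce, and make monic.
Reduced Gröbner basis: {x_1 + 5, x_2 - 2}.

A lex Gröbner basis eliminates variables successively. Here x_2 - 2 depends only on x_2, with roots {2}; lifting each root through the earlier basis elements recovers the full solutions.
  x_2 = 2: the earlier basis element becomes x_1 + 5 = 0, giving x_1 = -5 — point (-5, 2).
Zero-dimensionality of the ideal guarantees finitely many solutions over ℂ.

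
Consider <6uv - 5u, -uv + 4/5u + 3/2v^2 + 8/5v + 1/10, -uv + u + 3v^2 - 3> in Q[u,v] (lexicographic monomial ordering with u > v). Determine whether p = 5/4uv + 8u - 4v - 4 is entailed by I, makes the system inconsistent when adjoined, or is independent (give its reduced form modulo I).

First compute the reduced Gröbner basis of I by Buchberger's algorithm.
f_1 = 6uv - 5u, LT = uv.
f_2 = -uv + 4/5u + 3/2v^2 + 8/5v + 1/10, LT = uv.
f_3 = -uv + u + 3v^2 - 3, LT = uv.

S(f_1,f_2): lcm = uv. S = -1/30u + 3/2v^2 + 8/5v + 1/10.
  leading term u: no divisor's leading term divides it; move -1/30u to the remainder.
  leading term v^2: no divisor's leading term divides it; move 3/2v^2 to the remainder.
  leading term v: no divisor's leading term divides it; move 8/5v to the remainder.
  leading term 1: no divisor's leading term divides it; move 1/10 to the remainder.
  remainder -1/30u + 3/2v^2 + 8/5v + 1/10 ≠ 0; add h_4 = -1/30u + 3/2v^2 + 8/5v + 1/10 to the basis.

S(f_1,f_3): lcm = uv. S = 1/6u + 3v^2 - 3.
  leading term u: subtract (-5)·h_4 from 1/6u + 3v^2 - 3 → 21/2v^2 + 8v - 5/2
  leading term v^2: no divisor's leading term divides it; move 21/2v^2 to the remainder.
  leading term v: no divisor's leading term divides it; move 8v to the remainder.
  leading term 1: no divisor's leading term divides it; move -5/2 to the remainder.
  remainder 21/2v^2 + 8v - 5/2 ≠ 0; add h_5 = 21/2v^2 + 8v - 5/2 to the basis.

S(f_1,h_4): lcm = uv. S = -5/6u + 45v^3 + 48v^2 + 3v.
  leading term u: subtract (25)·h_4 from -5/6u + 45v^3 + 48v^2 + 3v → 45v^3 + 21/2v^2 - 37v - 5/2
  leading term v^3: subtract (30/7v)·h_5 from 45v^3 + 21/2v^2 - 37v - 5/2 → -333/14v^2 - 184/7v - 5/2
  leading term v^2: subtract (-111/49)·h_5 from -333/14v^2 - 184/7v - 5/2 → -400/49v - 400/49
  leading term v: no divisor's leading term divides it; move -400/49v to the remainder.
  leading term 1: no divisor's leading term divides it; move -400/49 to the remainder.
  remainder -400/49v - 400/49 ≠ 0; add h_6 = -400/49v - 400/49 to the basis.

The other S-polynomials (S(f_2,f_3), S(f_2,h_4), S(f_3,h_4), S(f_1,h_5), S(f_2,h_5), S(f_3,h_5), S(h_4,h_5), S(f_1,h_6), S(f_2,h_6), S(f_3,h_6), S(h_4,h_6), S(h_5,h_6)) all reduce to 0 modulo the current basis, so we have a Gröbner basis.
Inter-reduce: drop elements whose leading term is divisible by another's, tail-reduce, and make monic.
Reduced Gröbner basis: {u, v + 1}.
Label its elements g_1 = u, g_2 = v + 1.

Reduce p = 5/4uv + 8u - 4v - 4 modulo G:
  leading term uv: subtract (5/4v)·g_1 from 5/4uv + 8u - 4v - 4 → 8u - 4v - 4
  leading term u: subtract (8)·g_1 from 8u - 4v - 4 → -4v - 4
  leading term v: subtract (-4)·g_2 from -4v - 4 → 0
  normal form = 0.
Since the normal form is 0, p ∈ I.

5/4uv + 8u - 4v - 4 lies in I (it reduces to 0).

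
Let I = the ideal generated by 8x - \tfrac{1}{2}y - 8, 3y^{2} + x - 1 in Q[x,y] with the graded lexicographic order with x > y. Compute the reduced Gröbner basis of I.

G = {y^{2} + \tfrac{1}{48}y, x - \tfrac{1}{16}y - 1}

f_1 = 8x - \tfrac{1}{2}y - 8, LT = x.
f_2 = 3y^{2} + x - 1, LT = y^{2}.

The S-polynomials (S(f_1,f_2)) all reduce to 0 modulo the current basis, so we have a Gröbner basis.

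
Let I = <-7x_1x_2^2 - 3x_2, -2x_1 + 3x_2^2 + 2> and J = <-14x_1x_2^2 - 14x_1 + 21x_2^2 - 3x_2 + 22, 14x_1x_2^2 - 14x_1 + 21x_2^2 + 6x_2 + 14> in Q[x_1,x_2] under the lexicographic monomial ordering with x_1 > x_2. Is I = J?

No, the ideals differ.

Since reduced Gröbner bases are canonical representatives of ideals under a given ordering, it suffices to compute and compare them.
Buchberger on the first generating set:
f_1 = -7x_1x_2^2 - 3x_2, LT = x_1x_2^2.
f_2 = -2x_1 + 3x_2^2 + 2, LT = x_1.

S(f_1,f_2): lcm = x_1x_2^2. S = 3/2x_2^4 + x_2^2 + 3/7x_2.
  leading term x_2^4: no divisor's leading term divides it; move 3/2x_2^4 to the remainder.
  leading term x_2^2: no divisor's leading term divides it; move x_2^2 to the remainder.
  leading term x_2: no divisor's leading term divides it; move 3/7x_2 to the remainder.
  remainder 3/2x_2^4 + x_2^2 + 3/7x_2 ≠ 0; add g_3 = 3/2x_2^4 + x_2^2 + 3/7x_2 to the basis.

The other S-polynomials (S(f_1,g_3), S(f_2,g_3)) all reduce to 0 modulo the current basis, so we have a Gröbner basis.
Inter-reduce: drop elements whose leading term is divisible by another's, tail-reduce, and make monic.
Reduced Gröbner basis: {x_1 - 3/2x_2^2 - 1, x_2^4 + 2/3x_2^2 + 2/7x_2}.

Buchberger on the second generating set:
h_1 = -14x_1x_2^2 - 14x_1 + 21x_2^2 - 3x_2 + 22, LT = x_1x_2^2.
h_2 = 14x_1x_2^2 - 14x_1 + 21x_2^2 + 6x_2 + 14, LT = x_1x_2^2.

S(h_1,h_2): lcm = x_1x_2^2. S = 2x_1 - 3x_2^2 - 3/14x_2 - 18/7.
  leading term x_1: no divisor's leading term divides it; move 2x_1 to the remainder.
  leading term x_2^2: no divisor's leading term divides it; move -3x_2^2 to the remainder.
  leading term x_2: no divisor's leading term divides it; move -3/14x_2 to the remainder.
  leading term 1: no divisor's leading term divides it; move -18/7 to the remainder.
  remainder 2x_1 - 3x_2^2 - 3/14x_2 - 18/7 ≠ 0; add k_3 = 2x_1 - 3x_2^2 - 3/14x_2 - 18/7 to the basis.

S(h_1,k_3): lcm = x_1x_2^2. S = x_1 + 3/2x_2^4 + 3/28x_2^3 - 3/14x_2^2 + 3/14x_2 - 11/7.
  leading term x_1: subtract (1/2)·k_3 from x_1 + 3/2x_2^4 + 3/28x_2^3 - 3/14x_2^2 + 3/14x_2 - 11/7 → 3/2x_2^4 + 3/28x_2^3 + 9/7x_2^2 + 9/28x_2 - 2/7
  leading term x_2^4: no divisor's leading term divides it; move 3/2x_2^4 to the remainder.
  leading term x_2^3: no divisor's leading term divides it; move 3/28x_2^3 to the remainder.
  leading term x_2^2: no divisor's leading term divides it; move 9/7x_2^2 to the remainder.
  leading term x_2: no divisor's leading term divides it; move 9/28x_2 to the remainder.
  leading term 1: no divisor's leading term divides it; move -2/7 to the remainder.
  remainder 3/2x_2^4 + 3/28x_2^3 + 9/7x_2^2 + 9/28x_2 - 2/7 ≠ 0; add k_4 = 3/2x_2^4 + 3/28x_2^3 + 9/7x_2^2 + 9/28x_2 - 2/7 to the basis.

The other S-polynomials (S(h_2,k_3), S(h_1,k_4), S(h_2,k_4), S(k_3,k_4)) all reduce to 0 modulo the current basis, so we have a Gröbner basis.
Inter-reduce: drop elements whose leading term is divisible by another's, tail-reduce, and make monic.
Reduced Gröbner basis: {x_1 - 3/2x_2^2 - 3/28x_2 - 9/7, x_2^4 + 1/14x_2^3 + 6/7x_2^2 + 3/14x_2 - 4/21}.

Since the reduced bases disagree, the two ideals are not the same.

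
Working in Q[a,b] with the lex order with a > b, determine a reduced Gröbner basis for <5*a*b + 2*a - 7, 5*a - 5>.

G = {a - 1, b - 1}

f_1 = 5*a*b + 2*a - 7, LT = a*b.
f_2 = 5*a - 5, LT = a.

S(f_1,f_2): lcm = a*b. S = 2/5*a + b - 7/5.
  reduce S modulo (f_1, f_2):
  remainder b - 1 ≠ 0; add g_3 = b - 1 to the basis.

The other S-polynomials (S(f_1,g_3), S(f_2,g_3)) all reduce to 0 modulo the current basis, so we have a Gröbner basis.
Inter-reduce: drop elements whose leading term is divisible by another's, tail-reduce, and make monic.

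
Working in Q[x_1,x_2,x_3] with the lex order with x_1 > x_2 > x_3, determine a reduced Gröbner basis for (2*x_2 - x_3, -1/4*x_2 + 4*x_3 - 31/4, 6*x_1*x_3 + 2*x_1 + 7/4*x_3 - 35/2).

G = {x_1 - 1, x_2 - 1, x_3 - 2}

f_1 = 2*x_2 - x_3, LT = x_2.
f_2 = -1/4*x_2 + 4*x_3 - 31/4, LT = x_2.
f_3 = 6*x_1*x_3 + 2*x_1 + 7/4*x_3 - 35/2, LT = x_1*x_3.

S(f_1,f_2): lcm = x_2. S = 31/2*x_3 - 31.
  leading term x_3: no divisor's leading term divides it; move 31/2*x_3 to the remainder.
  leading term 1: no divisor's leading term divides it; move -31 to the remainder.
  remainder 31/2*x_3 - 31 ≠ 0; add g_4 = 31/2*x_3 - 31 to the basis.

S(f_3,g_4): lcm = x_1*x_3. S = 7/3*x_1 + 7/24*x_3 - 35/12.
  leading term x_1: no divisor's leading term divides it; move 7/3*x_1 to the remainder.
  leading term x_3: subtract (7/372)·g_4 from 7/24*x_3 - 35/12 → -7/3
  leading term 1: no divisor's leading term divides it; move -7/3 to the remainder.
  remainder 7/3*x_1 - 7/3 ≠ 0; add g_5 = 7/3*x_1 - 7/3 to the basis.

The other S-polynomials (S(f_1,f_3), S(f_2,f_3), S(f_1,g_4), S(f_2,g_4), S(f_1,g_5), S(f_2,g_5), S(f_3,g_5), S(g_4,g_5)) all reduce to 0 modulo the current basis, so we have a Gröbner basis.
Inter-reduce: drop elements whose leading term is divisible by another's, tail-reduce, and make monic.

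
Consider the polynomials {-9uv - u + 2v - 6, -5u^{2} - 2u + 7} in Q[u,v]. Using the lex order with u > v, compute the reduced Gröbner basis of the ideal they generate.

G = {u + \tfrac{73}{40}v + \tfrac{33}{40}, v^{2} + \tfrac{50}{73}v - \tfrac{23}{73}}

This is the nonlinear analogue of row-reducing a linear system.

f_1 = -9uv - u + 2v - 6, LT = uv.
f_2 = -5u^{2} - 2u + 7, LT = u^{2}.

S(f_1,f_2): lcm = u^{2}v. S = \tfrac{1}{9}u^{2} - \tfrac{28}{45}uv + \tfrac{2}{3}u + \tfrac{7}{5}v.
  leading term u^{2}: subtract (-\tfrac{1}{45})·f_2 from \tfrac{1}{9}u^{2} - \tfrac{28}{45}uv + \tfrac{2}{3}u + \tfrac{7}{5}v → -\tfrac{28}{45}uv + \tfrac{28}{45}u + \tfrac{7}{5}v + \tfrac{7}{45}
  leading term uv: subtract (\tfrac{28}{405})·f_1 from -\tfrac{28}{45}uv + \tfrac{28}{45}u + \tfrac{7}{5}v + \tfrac{7}{45} → \tfrac{56}{81}u + \tfrac{511}{405}v + \tfrac{77}{135}
  leading term u: no divisor's leading term divides it; move \tfrac{56}{81}u to the remainder.
  leading term v: no divisor's leading term divides it; move \tfrac{511}{405}v to the remainder.
  leading term 1: no divisor's leading term divides it; move \tfrac{77}{135} to the remainder.
  remainder \tfrac{56}{81}u + \tfrac{511}{405}v + \tfrac{77}{135} ≠ 0; add g_3 = \tfrac{56}{81}u + \tfrac{511}{405}v + \tfrac{77}{135} to the basis.

S(f_1,g_3): lcm = uv. S = \tfrac{1}{9}u - \tfrac{73}{40}v^{2} - \tfrac{377}{360}v + \tfrac{2}{3}.
  leading term u: subtract (\tfrac{9}{56})·g_3 from \tfrac{1}{9}u - \tfrac{73}{40}v^{2} - \tfrac{377}{360}v + \tfrac{2}{3} → -\tfrac{73}{40}v^{2} - \tfrac{5}{4}v + \tfrac{23}{40}
  leading term v^{2}: no divisor's leading term divides it; move -\tfrac{73}{40}v^{2} to the remainder.
  leading term v: no divisor's leading term divides it; move -\tfrac{5}{4}v to the remainder.
  leading term 1: no divisor's leading term divides it; move \tfrac{23}{40} to the remainder.
  remainder -\tfrac{73}{40}v^{2} - \tfrac{5}{4}v + \tfrac{23}{40} ≠ 0; add g_4 = -\tfrac{73}{40}v^{2} - \tfrac{5}{4}v + \tfrac{23}{40} to the basis.

The other S-polynomials (S(f_2,g_3), S(f_1,g_4), S(f_2,g_4), S(g_3,g_4)) all reduce to 0 modulo the current basis, so we have a Gröbner basis.
Inter-reduce: drop elements whose leading term is divisible by another's, tail-reduce, and make monic.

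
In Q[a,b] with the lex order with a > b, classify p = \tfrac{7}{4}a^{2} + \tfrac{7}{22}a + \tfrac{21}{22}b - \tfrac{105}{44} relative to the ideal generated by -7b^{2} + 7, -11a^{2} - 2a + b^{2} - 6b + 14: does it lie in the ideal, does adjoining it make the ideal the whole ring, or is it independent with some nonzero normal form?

\tfrac{7}{4}a^{2} + \tfrac{7}{22}a + \tfrac{21}{22}b - \tfrac{105}{44} lies in I (it reduces to 0).

First compute the reduced Gröbner basis of I by Buchberger's algorithm.
f_1 = -7b^{2} + 7, LT = b^{2}.
f_2 = -11a^{2} - 2a + b^{2} - 6b + 14, LT = a^{2}.

The S-polynomials (S(f_1,f_2)) all reduce to 0 modulo the current basis, so we have a Gröbner basis.
Inter-reduce: drop elements whose leading term is divisible by another's, tail-reduce, and make monic.
Reduced Gröbner basis: {a^{2} + \tfrac{2}{11}a + \tfrac{6}{11}b - \tfrac{15}{11}, b^{2} - 1}.
Label its elements g_1 = a^{2} + \tfrac{2}{11}a + \tfrac{6}{11}b - \tfrac{15}{11}, g_2 = b^{2} - 1.

Reduce p = \tfrac{7}{4}a^{2} + \tfrac{7}{22}a + \tfrac{21}{22}b - \tfrac{105}{44} modulo G:
  leading term a^{2}: subtract (\tfrac{7}{4})·g_1 from \tfrac{7}{4}a^{2} + \tfrac{7}{22}a + \tfrac{21}{22}b - \tfrac{105}{44} → 0
  normal form = 0.
Since the normal form is 0, p ∈ I.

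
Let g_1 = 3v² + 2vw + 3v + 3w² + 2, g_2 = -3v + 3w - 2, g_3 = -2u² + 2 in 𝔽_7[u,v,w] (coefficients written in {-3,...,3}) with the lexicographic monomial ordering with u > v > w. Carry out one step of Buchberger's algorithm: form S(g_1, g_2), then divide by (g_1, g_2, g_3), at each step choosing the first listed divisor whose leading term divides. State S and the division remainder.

lcm(LM(g_1), LM(g_2)) = v².
S = (lcm/LT(g_1))·g_1 − (lcm/LT(g_2))·g_2 = -3vw - 2v + w² + 3.
Reduce S modulo (g_1, g_2, g_3) in that order:
  leading term vw: subtract (w)·g_2 from -3vw - 2v + w² + 3 → -2v - 2w² + 2w + 3
  leading term v: subtract (3)·g_2 from -2v - 2w² + 2w + 3 → -2w² + 2
  leading term w²: no divisor's leading term divides it; move -2w² to the remainder.
  leading term 1: no divisor's leading term divides it; move 2 to the remainder.
The remainder -2w² + 2 is nonzero, so it would be added as the next basis element.

S(g_1, g_2) = -3vw - 2v + w² + 3; remainder on division = -2w² + 2.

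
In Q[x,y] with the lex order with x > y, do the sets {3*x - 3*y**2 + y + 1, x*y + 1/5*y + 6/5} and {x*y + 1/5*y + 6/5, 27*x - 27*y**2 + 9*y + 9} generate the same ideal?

Yes, the ideals are equal.

Equality of ideals is decidable: compute both reduced Gröbner bases (unique for the ordering) and check whether they agree.
Buchberger on the first generating set:
f_1 = 3*x - 3*y**2 + y + 1, LT = x.
f_2 = x*y + 1/5*y + 6/5, LT = x*y.

S(f_1,f_2): lcm = x*y. S = -y**3 + 1/3*y**2 + 2/15*y - 6/5.
  leading term y**3: no divisor's leading term divides it; move -y**3 to the remainder.
  leading term y**2: no divisor's leading term divides it; move 1/3*y**2 to the remainder.
  leading term y: no divisor's leading term divides it; move 2/15*y to the remainder.
  leading term 1: no divisor's leading term divides it; move -6/5 to the remainder.
  remainder -y**3 + 1/3*y**2 + 2/15*y - 6/5 ≠ 0; add g_3 = -y**3 + 1/3*y**2 + 2/15*y - 6/5 to the basis.

The other S-polynomials (S(f_1,g_3), S(f_2,g_3)) all reduce to 0 modulo the current basis, so we have a Gröbner basis.
Inter-reduce: drop elements whose leading term is divisible by another's, tail-reduce, and make monic.
Reduced Gröbner basis: {x - y**2 + 1/3*y + 1/3, y**3 - 1/3*y**2 - 2/15*y + 6/5}.

Buchberger on the second generating set:
h_1 = x*y + 1/5*y + 6/5, LT = x*y.
h_2 = 27*x - 27*y**2 + 9*y + 9, LT = x.

S(h_1,h_2): lcm = x*y. S = y**3 - 1/3*y**2 - 2/15*y + 6/5.
  leading term y**3: no divisor's leading term divides it; move y**3 to the remainder.
  leading term y**2: no divisor's leading term divides it; move -1/3*y**2 to the remainder.
  leading term y: no divisor's leading term divides it; move -2/15*y to the remainder.
  leading term 1: no divisor's leading term divides it; move 6/5 to the remainder.
  remainder y**3 - 1/3*y**2 - 2/15*y + 6/5 ≠ 0; add k_3 = y**3 - 1/3*y**2 - 2/15*y + 6/5 to the basis.

The other S-polynomials (S(h_1,k_3), S(h_2,k_3)) all reduce to 0 modulo the current basis, so we have a Gröbner basis.
Inter-reduce: drop elements whose leading term is divisible by another's, tail-reduce, and make monic.
Reduced Gröbner basis: {x - y**2 + 1/3*y + 1/3, y**3 - 1/3*y**2 - 2/15*y + 6/5}.

These coincide, so the ideals are equal.
The choice of monomial ordering does not affect the verdict — as long as both bases are computed under the same ordering, their equality decides ideal equality.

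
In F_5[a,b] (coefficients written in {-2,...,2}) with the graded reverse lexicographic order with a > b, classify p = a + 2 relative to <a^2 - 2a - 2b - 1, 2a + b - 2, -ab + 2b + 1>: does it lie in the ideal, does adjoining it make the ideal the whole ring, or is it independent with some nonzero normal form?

First compute the reduced Gröbner basis of I by Buchberger's algorithm.
f_1 = a^2 - 2a - 2b - 1, LT = a^2.
f_2 = 2a + b - 2, LT = a.
f_3 = -ab + 2b + 1, LT = ab.

S(f_1,f_2): lcm = a^2. S = 2ab - a - 2b - 1.
  leading term ab: subtract (b)·f_2 from 2ab - a - 2b - 1 → -b^2 - a - 1
  leading term b^2: no divisor's leading term divides it; move -b^2 to the remainder.
  leading term a: subtract (2)·f_2 from -a - 1 → -2b - 2
  leading term b: no divisor's leading term divides it; move -2b to the remainder.
  leading term 1: no divisor's leading term divides it; move -2 to the remainder.
  remainder -b^2 - 2b - 2 ≠ 0; add h_4 = -b^2 - 2b - 2 to the basis.

The other S-polynomials (S(f_1,f_3), S(f_2,f_3), S(f_1,h_4), S(f_2,h_4), S(f_3,h_4)) all reduce to 0 modulo the current basis, so we have a Gröbner basis.
Inter-reduce: drop elements whose leading term is divisible by another's, tail-reduce, and make monic.
Reduced Gröbner basis: {b^2 + 2b + 2, a - 2b - 1}.
Label its elements g_1 = b^2 + 2b + 2, g_2 = a - 2b - 1.

Reduce p = a + 2 modulo G:
  leading term a: subtract (1)·g_2 from a + 2 → 2b - 2
  leading term b: no divisor's leading term divides it; move 2b to the remainder.
  leading term 1: no divisor's leading term divides it; move -2 to the remainder.
  normal form = 2b - 2.
The normal form is nonzero, so p ∉ I. Since p minus its normal form lies in I, I + (p) = I + (r) where r = 2b - 2; decide whether this ideal is the whole ring.
Run Buchberger on G together with r (pairs among the g_i already reduce to 0 since G is a Gröbner basis):
g_1 = b^2 + 2b + 2, LT = b^2.
g_2 = a - 2b - 1, LT = a.
r = 2b - 2, LT = b.

The S-polynomials (S(g_1,g_2), S(g_1,r), S(g_2,r)) all reduce to 0 modulo the current basis, so we have a Gröbner basis.
Inter-reduce: drop elements whose leading term is divisible by another's, tail-reduce, and make monic.
Reduced Gröbner basis: {a + 2, b - 1}.
The reduced Gröbner basis of I + (p) is {a + 2, b - 1} ≠ {1}, a proper ideal, so the enlarged system stays consistent: p is independent of I, with normal form 2b - 2.

Ideal membership is decidable via reduction modulo a Gröbner basis.

a + 2 is independent of I; its normal form modulo I is 2b - 2.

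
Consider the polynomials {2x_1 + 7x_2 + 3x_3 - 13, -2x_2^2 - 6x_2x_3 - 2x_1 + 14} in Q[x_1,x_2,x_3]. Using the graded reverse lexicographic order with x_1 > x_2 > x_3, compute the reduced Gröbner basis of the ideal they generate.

Buchberger's algorithm terminates because the ascending chain of leading-term ideals stabilizes.

f_1 = 2x_1 + 7x_2 + 3x_3 - 13, LT = x_1.
f_2 = -2x_2^2 - 6x_2x_3 - 2x_1 + 14, LT = x_2^2.

S(f_1,f_2): leading monomials are coprime, so the S-polynomial reduces to 0 (Buchberger's first criterion).
Every S-polynomial of the final basis reduces to 0, so we have a Gröbner basis.

G = {x_2^2 + 3x_2x_3 - 7/2x_2 - 3/2x_3 - 1/2, x_1 + 7/2x_2 + 3/2x_3 - 13/2}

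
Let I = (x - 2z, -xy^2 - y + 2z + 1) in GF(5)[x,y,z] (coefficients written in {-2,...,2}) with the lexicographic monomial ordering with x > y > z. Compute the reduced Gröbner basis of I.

G = {x - 2z, y^2z - 2y - z + 2}

f_1 = x - 2z, LT = x.
f_2 = -xy^2 - y + 2z + 1, LT = xy^2.

S(f_1,f_2): lcm = xy^2. S = -2y^2z - y + 2z + 1.
  leading term y^2z: no divisor's leading term divides it; move -2y^2z to the remainder.
  leading term y: no divisor's leading term divides it; move -y to the remainder.
  leading term z: no divisor's leading term divides it; move 2z to the remainder.
  leading term 1: no divisor's leading term divides it; move 1 to the remainder.
  remainder -2y^2z - y + 2z + 1 ≠ 0; add g_3 = -2y^2z - y + 2z + 1 to the basis.

S(f_1,g_3): leading monomials are coprime, so the S-polynomial reduces to 0 (Buchberger's first criterion).
S(f_2,g_3): lcm = xy^2z. S = 2xy + xz - 2x + yz - 2z^2 - z.
  leading term xy: subtract (2y)·f_1 from 2xy + xz - 2x + yz - 2z^2 - z → xz - 2x - 2z^2 - z
  leading term xz: subtract (z)·f_1 from xz - 2x - 2z^2 - z → -2x - z
  leading term x: subtract (-2)·f_1 from -2x - z → 0
  remainder 0.

Every S-polynomial of the final basis reduces to 0, so we have a Gröbner basis.
Inter-reduce: drop elements whose leading term is divisible by another's, tail-reduce, and make monic.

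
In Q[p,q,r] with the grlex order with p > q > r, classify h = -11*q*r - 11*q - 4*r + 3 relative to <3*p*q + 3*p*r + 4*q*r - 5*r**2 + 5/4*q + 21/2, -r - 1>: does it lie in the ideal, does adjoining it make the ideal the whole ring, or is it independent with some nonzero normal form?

Adjoining -11*q*r - 11*q - 4*r + 3 makes the ideal the whole ring: the system is inconsistent.

First compute the reduced Gröbner basis of I by Buchberger's algorithm.
f_1 = 3*p*q + 3*p*r + 4*q*r - 5*r**2 + 5/4*q + 21/2, LT = p*q.
f_2 = -r - 1, LT = r.

The S-polynomials (S(f_1,f_2)) all reduce to 0 modulo the current basis, so we have a Gröbner basis.
Inter-reduce: drop elements whose leading term is divisible by another's, tail-reduce, and make monic.
Reduced Gröbner basis: {p*q - p - 11/12*q + 11/6, r + 1}.
Label its elements g_1 = p*q - p - 11/12*q + 11/6, g_2 = r + 1.

Reduce h = -11*q*r - 11*q - 4*r + 3 modulo G:
  leading term q*r: subtract (-11*q)·g_2 from -11*q*r - 11*q - 4*r + 3 → -4*r + 3
  leading term r: subtract (-4)·g_2 from -4*r + 3 → 7
  leading term 1: no divisor's leading term divides it; move 7 to the remainder.
  normal form = 7.
The normal form is nonzero, so h ∉ I. Since h minus its normal form lies in I, I + (h) = I + (n) where n = 7; decide whether this ideal is the whole ring.
Here n = 7 is a nonzero constant, hence a unit: 1 ∈ I + (h), the Gröbner basis of I + (h) is {1}, and the enlarged system has no common solution — adjoining h is inconsistent.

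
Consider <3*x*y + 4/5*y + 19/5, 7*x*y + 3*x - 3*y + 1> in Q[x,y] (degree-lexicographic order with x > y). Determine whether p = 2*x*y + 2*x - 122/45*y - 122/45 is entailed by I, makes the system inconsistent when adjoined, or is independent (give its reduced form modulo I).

2*x*y + 2*x - 122/45*y - 122/45 lies in I (it reduces to 0).

First compute the reduced Gröbner basis of I by Buchberger's algorithm.
f_1 = 3*x*y + 4/5*y + 19/5, LT = x*y.
f_2 = 7*x*y + 3*x - 3*y + 1, LT = x*y.

S(f_1,f_2): lcm = x*y. S = -3/7*x + 73/105*y + 118/105.
  reduce S modulo (f_1, f_2):
  remainder -3/7*x + 73/105*y + 118/105 ≠ 0; add h_3 = -3/7*x + 73/105*y + 118/105 to the basis.

S(f_1,h_3): lcm = x*y. S = 73/45*y**2 + 26/9*y + 19/15.
  reduce S modulo (f_1, f_2, h_3):
  remainder 73/45*y**2 + 26/9*y + 19/15 ≠ 0; add h_4 = 73/45*y**2 + 26/9*y + 19/15 to the basis.

The other S-polynomials (S(f_2,h_3), S(f_1,h_4), S(f_2,h_4), S(h_3,h_4)) all reduce to 0 modulo the current basis, so we have a Gröbner basis.
Inter-reduce: drop elements whose leading term is divisible by another's, tail-reduce, and make monic.
Reduced Gröbner basis: {y**2 + 130/73*y + 57/73, x - 73/45*y - 118/45}.
Label its elements g_1 = y**2 + 130/73*y + 57/73, g_2 = x - 73/45*y - 118/45.

Reduce p = 2*x*y + 2*x - 122/45*y - 122/45 modulo G:
  leading term x*y: subtract (2*y)·g_2 from 2*x*y + 2*x - 122/45*y - 122/45 → 146/45*y**2 + 2*x + 38/15*y - 122/45
  leading term y**2: subtract (146/45)·g_1 from 146/45*y**2 + 2*x + 38/15*y - 122/45 → 2*x - 146/45*y - 236/45
  leading term x: subtract (2)·g_2 from 2*x - 146/45*y - 236/45 → 0
  normal form = 0.
Since the normal form is 0, p ∈ I.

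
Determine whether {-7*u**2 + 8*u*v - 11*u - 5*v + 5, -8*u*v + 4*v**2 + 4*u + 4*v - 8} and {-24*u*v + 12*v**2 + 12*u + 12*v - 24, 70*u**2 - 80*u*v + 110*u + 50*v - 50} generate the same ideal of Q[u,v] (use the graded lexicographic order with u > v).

Equality of ideals is decidable: compute both reduced Gröbner bases (unique for the ordering) and check whether they agree.
Buchberger on the first generating set:
f_1 = -7*u**2 + 8*u*v - 11*u - 5*v + 5, LT = u**2.
f_2 = -8*u*v + 4*v**2 + 4*u + 4*v - 8, LT = u*v.

S(f_1,f_2): lcm = u**2*v. S = -9/14*u*v**2 + 1/2*u**2 + 29/14*u*v + 5/7*v**2 - u - 5/7*v.
  reduce S modulo (f_1, f_2):
  remainder -9/28*v**3 + 87/56*v**2 - 5/8*u + 41/56*v - 55/28 ≠ 0; add g_3 = -9/28*v**3 + 87/56*v**2 - 5/8*u + 41/56*v - 55/28 to the basis.

The other S-polynomials (S(f_1,g_3), S(f_2,g_3)) all reduce to 0 modulo the current basis, so we have a Gröbner basis.
Inter-reduce: drop elements whose leading term is divisible by another's, tail-reduce, and make monic.
Reduced Gröbner basis: {v**3 - 29/6*v**2 + 35/18*u - 41/18*v + 55/9, u**2 - 4/7*v**2 + u + 1/7*v + 3/7, u*v - 1/2*v**2 - 1/2*u - 1/2*v + 1}.

Buchberger on the second generating set:
h_1 = -24*u*v + 12*v**2 + 12*u + 12*v - 24, LT = u*v.
h_2 = 70*u**2 - 80*u*v + 110*u + 50*v - 50, LT = u**2.

S(h_1,h_2): lcm = u**2*v. S = 9/14*u*v**2 - 1/2*u**2 - 29/14*u*v - 5/7*v**2 + u + 5/7*v.
  reduce S modulo (h_1, h_2):
  remainder 9/28*v**3 - 87/56*v**2 + 5/8*u - 41/56*v + 55/28 ≠ 0; add k_3 = 9/28*v**3 - 87/56*v**2 + 5/8*u - 41/56*v + 55/28 to the basis.

The other S-polynomials (S(h_1,k_3), S(h_2,k_3)) all reduce to 0 modulo the current basis, so we have a Gröbner basis.
Inter-reduce: drop elements whose leading term is divisible by another's, tail-reduce, and make monic.
Reduced Gröbner basis: {v**3 - 29/6*v**2 + 35/18*u - 41/18*v + 55/9, u**2 - 4/7*v**2 + u + 1/7*v + 3/7, u*v - 1/2*v**2 - 1/2*u - 1/2*v + 1}.

These coincide, so the ideals are equal.

Yes, the ideals are equal.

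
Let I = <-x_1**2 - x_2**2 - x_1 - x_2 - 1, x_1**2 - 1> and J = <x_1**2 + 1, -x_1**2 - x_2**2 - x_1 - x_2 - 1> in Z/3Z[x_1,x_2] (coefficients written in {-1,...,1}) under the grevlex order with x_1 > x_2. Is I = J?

Equality of ideals is decidable: compute both reduced Gröbner bases (unique for the ordering) and check whether they agree.
Buchberger on the first generating set:
f_1 = -x_1**2 - x_2**2 - x_1 - x_2 - 1, LT = x_1**2.
f_2 = x_1**2 - 1, LT = x_1**2.

S(f_1,f_2): lcm = x_1**2. S = x_2**2 + x_1 + x_2 - 1.
  reduce S modulo (f_1, f_2):
  remainder x_2**2 + x_1 + x_2 - 1 ≠ 0; add g_3 = x_2**2 + x_1 + x_2 - 1 to the basis.

The other S-polynomials (S(f_1,g_3), S(f_2,g_3)) all reduce to 0 modulo the current basis, so we have a Gröbner basis.
Inter-reduce: drop elements whose leading term is divisible by another's, tail-reduce, and make monic.
Reduced Gröbner basis: {x_1**2 - 1, x_2**2 + x_1 + x_2 - 1}.

Buchberger on the second generating set:
h_1 = x_1**2 + 1, LT = x_1**2.
h_2 = -x_1**2 - x_2**2 - x_1 - x_2 - 1, LT = x_1**2.

S(h_1,h_2): lcm = x_1**2. S = -x_2**2 - x_1 - x_2.
  reduce S modulo (h_1, h_2):
  remainder -x_2**2 - x_1 - x_2 ≠ 0; add k_3 = -x_2**2 - x_1 - x_2 to the basis.

The other S-polynomials (S(h_1,k_3), S(h_2,k_3)) all reduce to 0 modulo the current basis, so we have a Gröbner basis.
Inter-reduce: drop elements whose leading term is divisible by another's, tail-reduce, and make monic.
Reduced Gröbner basis: {x_1**2 + 1, x_2**2 + x_1 + x_2}.

Since the reduced bases disagree, the two ideals are not the same.

No, the ideals differ.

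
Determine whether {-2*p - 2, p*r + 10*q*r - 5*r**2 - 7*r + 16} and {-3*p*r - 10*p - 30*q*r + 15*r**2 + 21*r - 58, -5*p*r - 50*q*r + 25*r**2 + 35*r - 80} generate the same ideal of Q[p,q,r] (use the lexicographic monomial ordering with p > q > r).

Yes, the ideals are equal.

Equality of ideals is decidable: compute both reduced Gröbner bases (unique for the ordering) and check whether they agree.
Buchberger on the first generating set:
f_1 = -2*p - 2, LT = p.
f_2 = p*r + 10*q*r - 5*r**2 - 7*r + 16, LT = p*r.

S(f_1,f_2): lcm = p*r. S = -10*q*r + 5*r**2 + 8*r - 16.
  reduce S modulo (f_1, f_2):
  remainder -10*q*r + 5*r**2 + 8*r - 16 ≠ 0; add g_3 = -10*q*r + 5*r**2 + 8*r - 16 to the basis.

The other S-polynomials (S(f_1,g_3), S(f_2,g_3)) all reduce to 0 modulo the current basis, so we have a Gröbner basis.
Inter-reduce: drop elements whose leading term is divisible by another's, tail-reduce, and make monic.
Reduced Gröbner basis: {p + 1, q*r - 1/2*r**2 - 4/5*r + 8/5}.

Buchberger on the second generating set:
h_1 = -3*p*r - 10*p - 30*q*r + 15*r**2 + 21*r - 58, LT = p*r.
h_2 = -5*p*r - 50*q*r + 25*r**2 + 35*r - 80, LT = p*r.

S(h_1,h_2): lcm = p*r. S = 10/3*p + 10/3.
  reduce S modulo (h_1, h_2):
  remainder 10/3*p + 10/3 ≠ 0; add k_3 = 10/3*p + 10/3 to the basis.

S(h_1,k_3): lcm = p*r. S = 10/3*p + 10*q*r - 5*r**2 - 8*r + 58/3.
  reduce S modulo (h_1, h_2, k_3):
  remainder 10*q*r - 5*r**2 - 8*r + 16 ≠ 0; add k_4 = 10*q*r - 5*r**2 - 8*r + 16 to the basis.

The other S-polynomials (S(h_2,k_3), S(h_1,k_4), S(h_2,k_4), S(k_3,k_4)) all reduce to 0 modulo the current basis, so we have a Gröbner basis.
Inter-reduce: drop elements whose leading term is divisible by another's, tail-reduce, and make monic.
Reduced Gröbner basis: {p + 1, q*r - 1/2*r**2 - 4/5*r + 8/5}.

Same reduced basis, so the two generating sets span the same ideal.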